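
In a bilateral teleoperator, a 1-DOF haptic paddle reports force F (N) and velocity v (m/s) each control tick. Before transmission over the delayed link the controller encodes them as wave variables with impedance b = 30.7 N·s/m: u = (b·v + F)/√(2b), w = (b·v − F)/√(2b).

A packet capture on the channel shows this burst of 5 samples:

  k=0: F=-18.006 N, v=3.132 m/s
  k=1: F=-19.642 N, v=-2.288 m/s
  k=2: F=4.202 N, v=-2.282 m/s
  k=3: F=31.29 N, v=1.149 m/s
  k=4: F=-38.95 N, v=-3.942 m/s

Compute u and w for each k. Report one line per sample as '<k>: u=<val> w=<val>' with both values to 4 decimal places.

0: u=9.9730 w=14.5688
1: u=-11.4709 w=-6.4575
2: u=-8.4044 w=-9.4769
3: u=8.4949 w=0.5085
4: u=-20.4152 w=-10.4736

k=0: b·v=30.7×3.132=96.1524; √(2b)=7.8358; u=(96.1524+(-18.006))/7.8358=9.9730, w=(96.1524−(-18.006))/7.8358=14.5688
k=1: b·v=30.7×(-2.288)=-70.2416; √(2b)=7.8358; u=(-70.2416+(-19.642))/7.8358=-11.4709, w=(-70.2416−(-19.642))/7.8358=-6.4575
k=2: b·v=30.7×(-2.282)=-70.0574; √(2b)=7.8358; u=(-70.0574+4.202)/7.8358=-8.4044, w=(-70.0574−4.202)/7.8358=-9.4769
k=3: b·v=30.7×1.149=35.2743; √(2b)=7.8358; u=(35.2743+31.29)/7.8358=8.4949, w=(35.2743−31.29)/7.8358=0.5085
k=4: b·v=30.7×(-3.942)=-121.0194; √(2b)=7.8358; u=(-121.0194+(-38.95))/7.8358=-20.4152, w=(-121.0194−(-38.95))/7.8358=-10.4736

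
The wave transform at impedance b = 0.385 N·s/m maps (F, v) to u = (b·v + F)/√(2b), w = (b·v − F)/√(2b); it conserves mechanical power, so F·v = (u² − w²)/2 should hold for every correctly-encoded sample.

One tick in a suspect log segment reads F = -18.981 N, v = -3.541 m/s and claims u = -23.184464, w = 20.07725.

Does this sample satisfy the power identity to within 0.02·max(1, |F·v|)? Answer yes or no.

F·v = (-18.981)×(-3.541) = 67.211721 W.
(u² − w²)/2 = (537.519371 − 403.095968)/2 = 67.211702 W.
|Δ| = 0.000019;  2% of max(1, |F·v|) = 1.344234.

yes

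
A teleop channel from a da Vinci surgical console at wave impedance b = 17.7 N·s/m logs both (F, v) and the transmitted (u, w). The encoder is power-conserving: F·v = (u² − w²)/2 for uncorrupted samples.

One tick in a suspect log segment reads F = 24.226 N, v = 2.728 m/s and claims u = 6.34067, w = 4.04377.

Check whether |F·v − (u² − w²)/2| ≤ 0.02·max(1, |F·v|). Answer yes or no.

F·v = 24.226×2.728 = 66.0885 W.
(u² − w²)/2 = (40.2041 − 16.3521)/2 = 11.9260 W.
|Δ| = 54.1625;  2% of max(1, |F·v|) = 1.3218.

no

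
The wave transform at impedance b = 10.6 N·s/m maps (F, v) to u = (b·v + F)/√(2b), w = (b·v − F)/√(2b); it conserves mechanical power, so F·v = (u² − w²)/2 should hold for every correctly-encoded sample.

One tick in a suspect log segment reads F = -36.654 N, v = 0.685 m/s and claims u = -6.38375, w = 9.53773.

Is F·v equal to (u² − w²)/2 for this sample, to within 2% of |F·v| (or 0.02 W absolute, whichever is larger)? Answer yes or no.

F·v = (-36.654)×0.685 = -25.10799 W.
(u² − w²)/2 = (40.75226 − 90.96829)/2 = -25.10801 W.
|Δ| = 0.00002;  2% of max(1, |F·v|) = 0.50216.

yes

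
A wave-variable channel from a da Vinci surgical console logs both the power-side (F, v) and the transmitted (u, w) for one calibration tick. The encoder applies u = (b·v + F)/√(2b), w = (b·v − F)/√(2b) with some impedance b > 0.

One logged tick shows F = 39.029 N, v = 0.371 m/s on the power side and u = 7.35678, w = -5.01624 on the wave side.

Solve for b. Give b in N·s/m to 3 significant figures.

u + w = 2.3405;  u + w = √(2b)·v, so √(2b) = 2.3405/0.371 = 6.3087.
b = (√(2b))²/2 = 39.8001/2 = 19.9001.
(Check via u − w = 2F/√(2b): u − w = 12.3730, 2F/√(2b) = 12.3730.)

b = 19.9 N·s/m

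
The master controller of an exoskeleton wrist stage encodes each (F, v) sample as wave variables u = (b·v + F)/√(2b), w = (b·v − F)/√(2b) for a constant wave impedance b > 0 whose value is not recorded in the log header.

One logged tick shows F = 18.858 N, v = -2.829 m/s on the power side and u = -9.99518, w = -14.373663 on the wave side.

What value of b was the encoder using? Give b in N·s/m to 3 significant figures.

b = 37.1 N·s/m

u + w = -24.368843;  u + w = √(2b)·v, so √(2b) = -24.368843/(-2.829) = 8.613942.
b = (√(2b))²/2 = 74.200003/2 = 37.100002.
(Check via u − w = 2F/√(2b): u − w = 4.378483, 2F/√(2b) = 4.378483.)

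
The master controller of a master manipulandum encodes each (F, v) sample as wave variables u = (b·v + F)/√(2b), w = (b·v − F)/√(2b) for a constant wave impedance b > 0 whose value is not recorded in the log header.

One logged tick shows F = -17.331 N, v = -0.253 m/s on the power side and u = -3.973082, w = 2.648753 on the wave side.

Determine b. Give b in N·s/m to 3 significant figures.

u + w = -1.324329;  u + w = √(2b)·v, so √(2b) = -1.324329/(-0.253) = 5.234502.
b = (√(2b))²/2 = 27.400011/2 = 13.700005.
(Check via u − w = 2F/√(2b): u − w = -6.621835, 2F/√(2b) = -6.621833.)

b = 13.7 N·s/m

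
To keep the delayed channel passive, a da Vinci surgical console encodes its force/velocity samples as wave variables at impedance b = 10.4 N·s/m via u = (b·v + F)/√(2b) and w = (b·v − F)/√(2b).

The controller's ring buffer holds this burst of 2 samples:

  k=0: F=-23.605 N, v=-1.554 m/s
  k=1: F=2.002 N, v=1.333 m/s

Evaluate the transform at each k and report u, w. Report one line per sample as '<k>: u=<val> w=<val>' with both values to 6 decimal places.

0: u=-8.719404 w=1.632073
1: u=3.478675 w=2.600740

k=0: b·v=10.4×(-1.554)=-16.161600; √(2b)=4.560702; u=(-16.161600+(-23.605))/4.560702=-8.719404, w=(-16.161600−(-23.605))/4.560702=1.632073
k=1: b·v=10.4×1.333=13.863200; √(2b)=4.560702; u=(13.863200+2.002)/4.560702=3.478675, w=(13.863200−2.002)/4.560702=2.600740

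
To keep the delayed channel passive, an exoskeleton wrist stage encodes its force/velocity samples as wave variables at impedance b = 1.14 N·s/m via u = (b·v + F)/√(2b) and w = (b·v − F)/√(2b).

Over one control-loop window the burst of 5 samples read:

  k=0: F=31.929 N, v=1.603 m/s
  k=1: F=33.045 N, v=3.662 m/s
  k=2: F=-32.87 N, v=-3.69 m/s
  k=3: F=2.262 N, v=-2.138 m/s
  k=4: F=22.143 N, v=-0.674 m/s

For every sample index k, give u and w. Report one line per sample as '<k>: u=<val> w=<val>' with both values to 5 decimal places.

k=0: b·v=1.14×1.603=1.82742; √(2b)=1.50997; u=(1.82742+31.929)/1.50997=22.35574, w=(1.82742−31.929)/1.50997=-19.93526
k=1: b·v=1.14×3.662=4.17468; √(2b)=1.50997; u=(4.17468+33.045)/1.50997=24.64934, w=(4.17468−33.045)/1.50997=-19.11984
k=2: b·v=1.14×(-3.69)=-4.20660; √(2b)=1.50997; u=(-4.20660+(-32.87))/1.50997=-24.55458, w=(-4.20660−(-32.87))/1.50997=18.98280
k=3: b·v=1.14×(-2.138)=-2.43732; √(2b)=1.50997; u=(-2.43732+2.262)/1.50997=-0.11611, w=(-2.43732−2.262)/1.50997=-3.11220
k=4: b·v=1.14×(-0.674)=-0.76836; √(2b)=1.50997; u=(-0.76836+22.143)/1.50997=14.15570, w=(-0.76836−22.143)/1.50997=-15.17342

0: u=22.35574 w=-19.93526
1: u=24.64934 w=-19.11984
2: u=-24.55458 w=18.98280
3: u=-0.11611 w=-3.11220
4: u=14.15570 w=-15.17342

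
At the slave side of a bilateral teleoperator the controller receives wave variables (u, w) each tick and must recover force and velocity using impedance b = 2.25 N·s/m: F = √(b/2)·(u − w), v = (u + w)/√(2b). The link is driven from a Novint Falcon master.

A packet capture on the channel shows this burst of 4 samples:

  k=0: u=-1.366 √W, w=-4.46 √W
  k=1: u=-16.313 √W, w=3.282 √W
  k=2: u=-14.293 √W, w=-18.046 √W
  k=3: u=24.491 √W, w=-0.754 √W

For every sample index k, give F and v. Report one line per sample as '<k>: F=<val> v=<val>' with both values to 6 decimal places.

0: F=3.281683 v=-2.746403
1: F=-20.783636 v=-6.142872
2: F=3.980658 v=-15.244751
3: F=26.776366 v=11.189729

k=0: u−w=3.094000, u+w=-5.826000; √(b/2)=1.060660, √(2b)=2.121320; F=1.060660×3.094=3.281683, v=-5.826000/2.121320=-2.746403
k=1: u−w=-19.595000, u+w=-13.031000; √(b/2)=1.060660, √(2b)=2.121320; F=1.060660×(-19.595)=-20.783636, v=-13.031000/2.121320=-6.142872
k=2: u−w=3.753000, u+w=-32.339000; √(b/2)=1.060660, √(2b)=2.121320; F=1.060660×3.753=3.980658, v=-32.339000/2.121320=-15.244751
k=3: u−w=25.245000, u+w=23.737000; √(b/2)=1.060660, √(2b)=2.121320; F=1.060660×25.245=26.776366, v=23.737000/2.121320=11.189729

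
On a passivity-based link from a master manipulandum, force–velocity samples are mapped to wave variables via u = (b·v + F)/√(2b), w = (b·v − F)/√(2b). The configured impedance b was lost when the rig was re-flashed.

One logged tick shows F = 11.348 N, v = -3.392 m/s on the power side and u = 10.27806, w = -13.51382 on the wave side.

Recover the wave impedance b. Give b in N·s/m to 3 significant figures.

u + w = -3.23576;  u + w = √(2b)·v, so √(2b) = -3.23576/(-3.392) = 0.95394.
b = (√(2b))²/2 = 0.91000/2 = 0.45500.
(Check via u − w = 2F/√(2b): u − w = 23.79188, 2F/√(2b) = 23.79189.)

b = 0.455 N·s/m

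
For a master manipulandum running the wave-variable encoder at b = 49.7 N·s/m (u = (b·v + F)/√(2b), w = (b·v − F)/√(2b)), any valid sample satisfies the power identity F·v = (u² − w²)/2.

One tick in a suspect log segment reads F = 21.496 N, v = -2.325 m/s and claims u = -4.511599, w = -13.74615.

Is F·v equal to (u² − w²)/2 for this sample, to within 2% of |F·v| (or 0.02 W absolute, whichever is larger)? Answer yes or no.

no

F·v = 21.496×(-2.325) = -49.978200 W.
(u² − w²)/2 = (20.354526 − 188.956640)/2 = -84.301057 W.
|Δ| = 34.322857;  2% of max(1, |F·v|) = 0.999564.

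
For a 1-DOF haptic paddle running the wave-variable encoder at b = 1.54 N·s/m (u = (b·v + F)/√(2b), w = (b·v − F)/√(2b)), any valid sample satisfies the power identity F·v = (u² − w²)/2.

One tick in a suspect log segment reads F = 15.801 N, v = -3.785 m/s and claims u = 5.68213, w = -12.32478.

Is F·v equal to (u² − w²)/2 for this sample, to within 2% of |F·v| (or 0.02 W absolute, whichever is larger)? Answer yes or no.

yes

F·v = 15.801×(-3.785) = -59.80679 W.
(u² − w²)/2 = (32.28660 − 151.90020)/2 = -59.80680 W.
|Δ| = 0.00002;  2% of max(1, |F·v|) = 1.19614.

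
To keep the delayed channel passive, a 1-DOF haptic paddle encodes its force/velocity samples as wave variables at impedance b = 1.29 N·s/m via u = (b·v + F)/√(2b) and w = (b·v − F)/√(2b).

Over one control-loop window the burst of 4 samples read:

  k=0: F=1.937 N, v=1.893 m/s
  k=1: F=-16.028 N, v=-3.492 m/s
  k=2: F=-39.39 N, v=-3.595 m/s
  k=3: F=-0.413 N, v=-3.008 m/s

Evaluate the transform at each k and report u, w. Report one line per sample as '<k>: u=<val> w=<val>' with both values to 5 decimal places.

k=0: b·v=1.29×1.893=2.44197; √(2b)=1.60624; u=(2.44197+1.937)/1.60624=2.72623, w=(2.44197−1.937)/1.60624=0.31438
k=1: b·v=1.29×(-3.492)=-4.50468; √(2b)=1.60624; u=(-4.50468+(-16.028))/1.60624=-12.78309, w=(-4.50468−(-16.028))/1.60624=7.17411
k=2: b·v=1.29×(-3.595)=-4.63755; √(2b)=1.60624; u=(-4.63755+(-39.39))/1.60624=-27.41036, w=(-4.63755−(-39.39))/1.60624=21.63593
k=3: b·v=1.29×(-3.008)=-3.88032; √(2b)=1.60624; u=(-3.88032+(-0.413))/1.60624=-2.67290, w=(-3.88032−(-0.413))/1.60624=-2.15866

0: u=2.72623 w=0.31438
1: u=-12.78309 w=7.17411
2: u=-27.41036 w=21.63593
3: u=-2.67290 w=-2.15866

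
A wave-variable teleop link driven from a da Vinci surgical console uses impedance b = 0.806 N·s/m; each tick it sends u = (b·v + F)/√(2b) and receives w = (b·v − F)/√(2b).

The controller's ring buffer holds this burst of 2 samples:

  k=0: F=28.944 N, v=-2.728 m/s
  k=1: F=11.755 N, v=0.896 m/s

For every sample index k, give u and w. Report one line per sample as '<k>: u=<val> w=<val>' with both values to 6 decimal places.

0: u=21.065116 w=-24.528709
1: u=9.827290 w=-8.689688

k=0: b·v=0.806×(-2.728)=-2.198768; √(2b)=1.269646; u=(-2.198768+28.944)/1.269646=21.065116, w=(-2.198768−28.944)/1.269646=-24.528709
k=1: b·v=0.806×0.896=0.722176; √(2b)=1.269646; u=(0.722176+11.755)/1.269646=9.827290, w=(0.722176−11.755)/1.269646=-8.689688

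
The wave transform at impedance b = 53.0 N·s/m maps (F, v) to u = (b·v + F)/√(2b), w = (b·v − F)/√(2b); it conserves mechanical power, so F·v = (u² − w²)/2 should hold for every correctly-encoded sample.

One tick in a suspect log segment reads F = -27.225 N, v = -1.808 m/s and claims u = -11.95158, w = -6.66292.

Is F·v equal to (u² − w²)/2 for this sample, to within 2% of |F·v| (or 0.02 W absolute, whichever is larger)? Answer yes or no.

yes

F·v = (-27.225)×(-1.808) = 49.2228 W.
(u² − w²)/2 = (142.8403 − 44.3945)/2 = 49.2229 W.
|Δ| = 0.0001;  2% of max(1, |F·v|) = 0.9845.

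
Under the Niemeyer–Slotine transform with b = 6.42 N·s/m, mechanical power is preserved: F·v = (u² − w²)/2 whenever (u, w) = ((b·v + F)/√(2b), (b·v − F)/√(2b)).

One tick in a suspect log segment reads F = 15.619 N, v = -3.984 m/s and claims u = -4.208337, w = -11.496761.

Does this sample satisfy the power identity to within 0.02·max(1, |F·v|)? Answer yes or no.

F·v = 15.619×(-3.984) = -62.226096 W.
(u² − w²)/2 = (17.710100 − 132.175513)/2 = -57.232707 W.
|Δ| = 4.993389;  2% of max(1, |F·v|) = 1.244522.

no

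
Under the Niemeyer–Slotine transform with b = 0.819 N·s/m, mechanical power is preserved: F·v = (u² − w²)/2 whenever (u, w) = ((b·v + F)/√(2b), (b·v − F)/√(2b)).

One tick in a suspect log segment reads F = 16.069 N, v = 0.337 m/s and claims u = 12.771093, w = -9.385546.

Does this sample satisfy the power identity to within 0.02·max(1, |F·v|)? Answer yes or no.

no

F·v = 16.069×0.337 = 5.415253 W.
(u² − w²)/2 = (163.100816 − 88.088474)/2 = 37.506171 W.
|Δ| = 32.090918;  2% of max(1, |F·v|) = 0.108305.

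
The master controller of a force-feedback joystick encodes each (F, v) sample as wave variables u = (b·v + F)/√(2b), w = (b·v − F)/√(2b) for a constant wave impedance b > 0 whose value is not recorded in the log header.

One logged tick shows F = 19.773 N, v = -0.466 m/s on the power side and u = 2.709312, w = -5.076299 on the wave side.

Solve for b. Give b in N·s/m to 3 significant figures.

u + w = -2.366987;  u + w = √(2b)·v, so √(2b) = -2.366987/(-0.466) = 5.079371.
b = (√(2b))²/2 = 25.800012/2 = 12.900006.
(Check via u − w = 2F/√(2b): u − w = 7.785611, 2F/√(2b) = 7.785609.)

b = 12.9 N·s/m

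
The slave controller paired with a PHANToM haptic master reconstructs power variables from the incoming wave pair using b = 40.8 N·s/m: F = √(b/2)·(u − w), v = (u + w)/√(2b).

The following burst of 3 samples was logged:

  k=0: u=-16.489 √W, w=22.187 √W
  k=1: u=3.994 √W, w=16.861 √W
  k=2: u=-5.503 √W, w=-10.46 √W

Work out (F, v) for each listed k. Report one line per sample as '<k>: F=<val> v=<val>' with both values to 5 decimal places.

0: F=-174.68541 v=0.63078
1: F=-58.11555 v=2.30869
2: F=22.38896 v=-1.76713

k=0: u−w=-38.67600, u+w=5.69800; √(b/2)=4.51664, √(2b)=9.03327; F=4.51664×(-38.676)=-174.68541, v=5.69800/9.03327=0.63078
k=1: u−w=-12.86700, u+w=20.85500; √(b/2)=4.51664, √(2b)=9.03327; F=4.51664×(-12.867)=-58.11555, v=20.85500/9.03327=2.30869
k=2: u−w=4.95700, u+w=-15.96300; √(b/2)=4.51664, √(2b)=9.03327; F=4.51664×4.957=22.38896, v=-15.96300/9.03327=-1.76713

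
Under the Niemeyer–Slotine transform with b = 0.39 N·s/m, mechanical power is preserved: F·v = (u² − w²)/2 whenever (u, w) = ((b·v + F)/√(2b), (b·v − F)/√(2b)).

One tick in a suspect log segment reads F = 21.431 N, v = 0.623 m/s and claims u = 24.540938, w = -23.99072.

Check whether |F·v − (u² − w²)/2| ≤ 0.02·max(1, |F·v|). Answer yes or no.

yes

F·v = 21.431×0.623 = 13.351513 W.
(u² − w²)/2 = (602.257638 − 575.554646)/2 = 13.351496 W.
|Δ| = 0.000017;  2% of max(1, |F·v|) = 0.267030.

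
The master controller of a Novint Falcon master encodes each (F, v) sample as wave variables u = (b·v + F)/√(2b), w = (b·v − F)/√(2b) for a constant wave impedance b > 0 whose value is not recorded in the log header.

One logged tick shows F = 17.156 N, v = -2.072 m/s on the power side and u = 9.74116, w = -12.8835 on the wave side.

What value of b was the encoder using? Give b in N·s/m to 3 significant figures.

b = 1.15 N·s/m

u + w = -3.14234;  u + w = √(2b)·v, so √(2b) = -3.14234/(-2.072) = 1.51657.
b = (√(2b))²/2 = 2.29999/2 = 1.15000.
(Check via u − w = 2F/√(2b): u − w = 22.62466, 2F/√(2b) = 22.62469.)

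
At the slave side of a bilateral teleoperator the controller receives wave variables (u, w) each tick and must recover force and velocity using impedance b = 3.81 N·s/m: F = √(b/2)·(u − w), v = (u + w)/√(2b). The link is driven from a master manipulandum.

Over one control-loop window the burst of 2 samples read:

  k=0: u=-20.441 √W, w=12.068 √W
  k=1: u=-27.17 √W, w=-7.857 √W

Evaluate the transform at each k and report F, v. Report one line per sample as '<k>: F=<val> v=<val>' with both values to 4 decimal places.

0: F=-44.8695 v=-3.0332
1: F=-26.6561 v=-12.6889

k=0: u−w=-32.5090, u+w=-8.3730; √(b/2)=1.3802, √(2b)=2.7604; F=1.3802×(-32.509)=-44.8695, v=-8.3730/2.7604=-3.0332
k=1: u−w=-19.3130, u+w=-35.0270; √(b/2)=1.3802, √(2b)=2.7604; F=1.3802×(-19.313)=-26.6561, v=-35.0270/2.7604=-12.6889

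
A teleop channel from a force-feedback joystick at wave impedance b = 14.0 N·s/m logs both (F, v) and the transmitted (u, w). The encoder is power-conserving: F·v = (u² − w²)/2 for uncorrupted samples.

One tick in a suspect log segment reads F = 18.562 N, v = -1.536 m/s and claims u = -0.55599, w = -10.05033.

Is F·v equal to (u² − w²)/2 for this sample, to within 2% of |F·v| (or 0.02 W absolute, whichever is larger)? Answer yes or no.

F·v = 18.562×(-1.536) = -28.51123 W.
(u² − w²)/2 = (0.30912 − 101.00913)/2 = -50.35000 W.
|Δ| = 21.83877;  2% of max(1, |F·v|) = 0.57022.

no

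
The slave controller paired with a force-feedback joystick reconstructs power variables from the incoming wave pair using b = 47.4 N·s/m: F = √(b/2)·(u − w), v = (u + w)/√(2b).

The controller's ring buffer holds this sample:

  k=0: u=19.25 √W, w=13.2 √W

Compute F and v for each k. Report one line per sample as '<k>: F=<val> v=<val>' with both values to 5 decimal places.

0: F=29.45300 v=3.33281

k=0: u−w=6.05000, u+w=32.45000; √(b/2)=4.86826, √(2b)=9.73653; F=4.86826×6.05=29.45300, v=32.45000/9.73653=3.33281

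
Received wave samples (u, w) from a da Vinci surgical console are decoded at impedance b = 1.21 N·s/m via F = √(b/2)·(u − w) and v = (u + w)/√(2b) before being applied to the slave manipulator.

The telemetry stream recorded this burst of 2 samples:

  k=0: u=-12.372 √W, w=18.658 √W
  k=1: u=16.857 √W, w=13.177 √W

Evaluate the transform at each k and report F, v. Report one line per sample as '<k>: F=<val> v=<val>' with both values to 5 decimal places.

0: F=-24.13568 v=4.04079
1: F=2.86237 v=19.30659

k=0: u−w=-31.03000, u+w=6.28600; √(b/2)=0.77782, √(2b)=1.55563; F=0.77782×(-31.03)=-24.13568, v=6.28600/1.55563=4.04079
k=1: u−w=3.68000, u+w=30.03400; √(b/2)=0.77782, √(2b)=1.55563; F=0.77782×3.68=2.86237, v=30.03400/1.55563=19.30659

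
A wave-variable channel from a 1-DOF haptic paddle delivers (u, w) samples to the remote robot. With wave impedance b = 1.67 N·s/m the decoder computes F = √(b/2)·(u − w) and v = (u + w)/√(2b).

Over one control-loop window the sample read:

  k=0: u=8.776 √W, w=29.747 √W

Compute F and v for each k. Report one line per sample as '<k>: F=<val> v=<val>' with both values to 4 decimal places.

k=0: u−w=-20.9710, u+w=38.5230; √(b/2)=0.9138, √(2b)=1.8276; F=0.9138×(-20.971)=-19.1630, v=38.5230/1.8276=21.0788

0: F=-19.1630 v=21.0788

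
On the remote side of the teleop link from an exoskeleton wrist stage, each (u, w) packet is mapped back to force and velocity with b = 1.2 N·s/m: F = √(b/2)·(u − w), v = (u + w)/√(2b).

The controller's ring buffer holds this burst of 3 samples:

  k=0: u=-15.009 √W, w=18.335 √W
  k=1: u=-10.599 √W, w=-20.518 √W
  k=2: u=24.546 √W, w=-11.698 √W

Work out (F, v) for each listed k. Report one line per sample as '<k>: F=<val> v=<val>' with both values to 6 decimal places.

k=0: u−w=-33.344000, u+w=3.326000; √(b/2)=0.774597, √(2b)=1.549193; F=0.774597×(-33.344)=-25.828151, v=3.326000/1.549193=2.146924
k=1: u−w=9.919000, u+w=-31.117000; √(b/2)=0.774597, √(2b)=1.549193; F=0.774597×9.919=7.683224, v=-31.117000/1.549193=-20.085937
k=2: u−w=36.244000, u+w=12.848000; √(b/2)=0.774597, √(2b)=1.549193; F=0.774597×36.244=28.074482, v=12.848000/1.549193=8.293348

0: F=-25.828151 v=2.146924
1: F=7.683224 v=-20.085937
2: F=28.074482 v=8.293348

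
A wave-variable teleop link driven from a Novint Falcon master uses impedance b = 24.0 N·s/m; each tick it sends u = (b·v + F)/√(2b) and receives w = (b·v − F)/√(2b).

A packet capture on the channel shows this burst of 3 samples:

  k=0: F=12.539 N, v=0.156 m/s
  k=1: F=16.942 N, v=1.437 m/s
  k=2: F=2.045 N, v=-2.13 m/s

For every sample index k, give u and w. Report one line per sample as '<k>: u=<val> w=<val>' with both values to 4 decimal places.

0: u=2.3502 w=-1.2694
1: u=7.4233 w=2.5325
2: u=-7.0834 w=-7.6737

k=0: b·v=24.0×0.156=3.7440; √(2b)=6.9282; u=(3.7440+12.539)/6.9282=2.3502, w=(3.7440−12.539)/6.9282=-1.2694
k=1: b·v=24.0×1.437=34.4880; √(2b)=6.9282; u=(34.4880+16.942)/6.9282=7.4233, w=(34.4880−16.942)/6.9282=2.5325
k=2: b·v=24.0×(-2.13)=-51.1200; √(2b)=6.9282; u=(-51.1200+2.045)/6.9282=-7.0834, w=(-51.1200−2.045)/6.9282=-7.6737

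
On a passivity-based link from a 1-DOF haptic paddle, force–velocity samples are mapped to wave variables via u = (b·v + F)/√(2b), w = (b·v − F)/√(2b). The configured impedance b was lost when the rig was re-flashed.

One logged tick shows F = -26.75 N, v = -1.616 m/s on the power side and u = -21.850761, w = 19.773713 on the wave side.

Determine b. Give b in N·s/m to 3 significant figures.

u + w = -2.077048;  u + w = √(2b)·v, so √(2b) = -2.077048/(-1.616) = 1.285302.
b = (√(2b))²/2 = 1.652001/2 = 0.826001.
(Check via u − w = 2F/√(2b): u − w = -41.624474, 2F/√(2b) = -41.624459.)

b = 0.826 N·s/m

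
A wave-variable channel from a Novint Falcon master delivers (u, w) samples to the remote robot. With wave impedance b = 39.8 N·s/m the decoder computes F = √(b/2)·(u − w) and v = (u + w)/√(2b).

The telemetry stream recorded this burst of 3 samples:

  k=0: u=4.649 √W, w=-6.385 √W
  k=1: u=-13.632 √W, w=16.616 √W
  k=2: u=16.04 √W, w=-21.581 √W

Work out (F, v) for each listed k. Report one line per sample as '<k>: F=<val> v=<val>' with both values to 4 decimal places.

k=0: u−w=11.0340, u+w=-1.7360; √(b/2)=4.4609, √(2b)=8.9219; F=4.4609×11.034=49.2220, v=-1.7360/8.9219=-0.1946
k=1: u−w=-30.2480, u+w=2.9840; √(b/2)=4.4609, √(2b)=8.9219; F=4.4609×(-30.248)=-134.9346, v=2.9840/8.9219=0.3345
k=2: u−w=37.6210, u+w=-5.5410; √(b/2)=4.4609, √(2b)=8.9219; F=4.4609×37.621=167.8251, v=-5.5410/8.9219=-0.6211

0: F=49.2220 v=-0.1946
1: F=-134.9346 v=0.3345
2: F=167.8251 v=-0.6211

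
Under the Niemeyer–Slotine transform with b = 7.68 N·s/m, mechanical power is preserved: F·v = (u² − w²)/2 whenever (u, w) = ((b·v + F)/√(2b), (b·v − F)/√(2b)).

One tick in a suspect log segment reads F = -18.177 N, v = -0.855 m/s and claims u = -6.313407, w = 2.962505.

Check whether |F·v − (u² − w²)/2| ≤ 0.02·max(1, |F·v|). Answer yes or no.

yes

F·v = (-18.177)×(-0.855) = 15.541335 W.
(u² − w²)/2 = (39.859108 − 8.776436)/2 = 15.541336 W.
|Δ| = 0.000001;  2% of max(1, |F·v|) = 0.310827.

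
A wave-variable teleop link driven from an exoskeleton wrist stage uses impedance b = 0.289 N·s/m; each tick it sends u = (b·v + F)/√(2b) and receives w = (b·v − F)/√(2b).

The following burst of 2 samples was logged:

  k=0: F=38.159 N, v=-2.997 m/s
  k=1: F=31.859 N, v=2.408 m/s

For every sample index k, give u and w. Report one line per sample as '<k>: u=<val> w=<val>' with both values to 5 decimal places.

k=0: b·v=0.289×(-2.997)=-0.86613; √(2b)=0.76026; u=(-0.86613+38.159)/0.76026=49.05258, w=(-0.86613−38.159)/0.76026=-51.33109
k=1: b·v=0.289×2.408=0.69591; √(2b)=0.76026; u=(0.69591+31.859)/0.76026=42.82059, w=(0.69591−31.859)/0.76026=-40.98987

0: u=49.05258 w=-51.33109
1: u=42.82059 w=-40.98987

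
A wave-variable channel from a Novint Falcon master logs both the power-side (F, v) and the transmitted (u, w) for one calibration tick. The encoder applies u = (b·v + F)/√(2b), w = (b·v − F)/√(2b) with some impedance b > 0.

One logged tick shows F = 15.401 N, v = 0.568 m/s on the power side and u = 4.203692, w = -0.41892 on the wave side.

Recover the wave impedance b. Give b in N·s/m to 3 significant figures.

u + w = 3.784772;  u + w = √(2b)·v, so √(2b) = 3.784772/0.568 = 6.663331.
b = (√(2b))²/2 = 44.399980/2 = 22.199990.
(Check via u − w = 2F/√(2b): u − w = 4.622612, 2F/√(2b) = 4.622613.)

b = 22.2 N·s/m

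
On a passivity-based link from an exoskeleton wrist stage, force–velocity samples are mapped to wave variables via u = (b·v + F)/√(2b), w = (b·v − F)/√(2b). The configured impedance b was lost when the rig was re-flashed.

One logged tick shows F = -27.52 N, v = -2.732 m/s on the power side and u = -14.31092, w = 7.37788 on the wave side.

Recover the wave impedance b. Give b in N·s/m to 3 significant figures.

u + w = -6.9330;  u + w = √(2b)·v, so √(2b) = -6.9330/(-2.732) = 2.5377.
b = (√(2b))²/2 = 6.4400/2 = 3.2200.
(Check via u − w = 2F/√(2b): u − w = -21.6888, 2F/√(2b) = -21.6888.)

b = 3.22 N·s/m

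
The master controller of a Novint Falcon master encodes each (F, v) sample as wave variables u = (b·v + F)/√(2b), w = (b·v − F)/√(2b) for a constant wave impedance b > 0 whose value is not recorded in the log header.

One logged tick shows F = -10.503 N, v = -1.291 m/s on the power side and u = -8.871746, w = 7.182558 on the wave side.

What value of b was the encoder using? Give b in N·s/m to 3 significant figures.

b = 0.856 N·s/m

u + w = -1.689188;  u + w = √(2b)·v, so √(2b) = -1.689188/(-1.291) = 1.308434.
b = (√(2b))²/2 = 1.711999/2 = 0.855999.
(Check via u − w = 2F/√(2b): u − w = -16.054304, 2F/√(2b) = -16.054309.)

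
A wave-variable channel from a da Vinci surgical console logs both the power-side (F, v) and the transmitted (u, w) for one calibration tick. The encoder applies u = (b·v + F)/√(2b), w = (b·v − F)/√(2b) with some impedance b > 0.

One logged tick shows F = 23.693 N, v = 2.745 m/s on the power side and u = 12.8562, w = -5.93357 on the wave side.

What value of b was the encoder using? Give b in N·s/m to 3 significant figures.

u + w = 6.92263;  u + w = √(2b)·v, so √(2b) = 6.92263/2.745 = 2.52191.
b = (√(2b))²/2 = 6.36001/2 = 3.18000.
(Check via u − w = 2F/√(2b): u − w = 18.78977, 2F/√(2b) = 18.78976.)

b = 3.18 N·s/m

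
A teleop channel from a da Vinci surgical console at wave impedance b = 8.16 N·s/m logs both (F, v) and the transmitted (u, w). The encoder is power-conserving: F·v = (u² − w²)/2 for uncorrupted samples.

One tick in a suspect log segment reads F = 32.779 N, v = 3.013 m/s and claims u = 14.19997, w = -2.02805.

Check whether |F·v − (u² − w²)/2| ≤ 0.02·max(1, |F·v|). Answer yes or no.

F·v = 32.779×3.013 = 98.76313 W.
(u² − w²)/2 = (201.63915 − 4.11299)/2 = 98.76308 W.
|Δ| = 0.00005;  2% of max(1, |F·v|) = 1.97526.

yes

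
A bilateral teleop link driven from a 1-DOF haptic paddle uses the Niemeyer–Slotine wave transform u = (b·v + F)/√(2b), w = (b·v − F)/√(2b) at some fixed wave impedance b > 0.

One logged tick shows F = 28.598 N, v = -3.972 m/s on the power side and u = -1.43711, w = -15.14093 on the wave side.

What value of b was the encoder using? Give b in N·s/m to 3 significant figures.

b = 8.71 N·s/m

u + w = -16.57804;  u + w = √(2b)·v, so √(2b) = -16.57804/(-3.972) = 4.17373.
b = (√(2b))²/2 = 17.41999/2 = 8.70999.
(Check via u − w = 2F/√(2b): u − w = 13.70382, 2F/√(2b) = 13.70382.)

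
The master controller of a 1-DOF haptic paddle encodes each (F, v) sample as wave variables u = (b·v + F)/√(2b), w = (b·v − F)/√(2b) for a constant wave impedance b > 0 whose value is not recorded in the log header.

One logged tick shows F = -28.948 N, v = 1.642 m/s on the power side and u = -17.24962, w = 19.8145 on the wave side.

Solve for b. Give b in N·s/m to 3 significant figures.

u + w = 2.5649;  u + w = √(2b)·v, so √(2b) = 2.5649/1.642 = 1.5620.
b = (√(2b))²/2 = 2.4400/2 = 1.2200.
(Check via u − w = 2F/√(2b): u − w = -37.0641, 2F/√(2b) = -37.0642.)

b = 1.22 N·s/m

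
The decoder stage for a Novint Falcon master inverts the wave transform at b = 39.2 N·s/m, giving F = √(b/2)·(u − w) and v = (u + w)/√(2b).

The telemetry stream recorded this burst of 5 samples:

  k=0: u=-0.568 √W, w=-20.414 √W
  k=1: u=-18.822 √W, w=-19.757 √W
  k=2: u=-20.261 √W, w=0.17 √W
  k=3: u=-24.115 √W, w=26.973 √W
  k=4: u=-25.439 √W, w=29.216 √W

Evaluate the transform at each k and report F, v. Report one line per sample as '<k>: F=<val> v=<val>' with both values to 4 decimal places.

k=0: u−w=19.8460, u+w=-20.9820; √(b/2)=4.4272, √(2b)=8.8544; F=4.4272×19.846=87.8620, v=-20.9820/8.8544=-2.3697
k=1: u−w=0.9350, u+w=-38.5790; √(b/2)=4.4272, √(2b)=8.8544; F=4.4272×0.935=4.1394, v=-38.5790/8.8544=-4.3571
k=2: u−w=-20.4310, u+w=-20.0910; √(b/2)=4.4272, √(2b)=8.8544; F=4.4272×(-20.431)=-90.4519, v=-20.0910/8.8544=-2.2690
k=3: u−w=-51.0880, u+w=2.8580; √(b/2)=4.4272, √(2b)=8.8544; F=4.4272×(-51.088)=-226.1762, v=2.8580/8.8544=0.3228
k=4: u−w=-54.6550, u+w=3.7770; √(b/2)=4.4272, √(2b)=8.8544; F=4.4272×(-54.655)=-241.9680, v=3.7770/8.8544=0.4266

0: F=87.8620 v=-2.3697
1: F=4.1394 v=-4.3571
2: F=-90.4519 v=-2.2690
3: F=-226.1762 v=0.3228
4: F=-241.9680 v=0.4266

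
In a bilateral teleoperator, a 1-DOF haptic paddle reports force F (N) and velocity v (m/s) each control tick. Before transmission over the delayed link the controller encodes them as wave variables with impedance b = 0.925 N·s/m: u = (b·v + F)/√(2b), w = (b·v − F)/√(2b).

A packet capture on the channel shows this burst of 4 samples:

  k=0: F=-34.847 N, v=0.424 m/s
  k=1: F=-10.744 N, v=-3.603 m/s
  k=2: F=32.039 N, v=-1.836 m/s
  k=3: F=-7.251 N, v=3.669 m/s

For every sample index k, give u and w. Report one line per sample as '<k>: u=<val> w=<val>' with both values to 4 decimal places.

k=0: b·v=0.925×0.424=0.3922; √(2b)=1.3601; u=(0.3922+(-34.847))/1.3601=-25.3317, w=(0.3922−(-34.847))/1.3601=25.9084
k=1: b·v=0.925×(-3.603)=-3.3328; √(2b)=1.3601; u=(-3.3328+(-10.744))/1.3601=-10.3495, w=(-3.3328−(-10.744))/1.3601=5.4488
k=2: b·v=0.925×(-1.836)=-1.6983; √(2b)=1.3601; u=(-1.6983+32.039)/1.3601=22.3069, w=(-1.6983−32.039)/1.3601=-24.8042
k=3: b·v=0.925×3.669=3.3938; √(2b)=1.3601; u=(3.3938+(-7.251))/1.3601=-2.8359, w=(3.3938−(-7.251))/1.3601=7.8262

0: u=-25.3317 w=25.9084
1: u=-10.3495 w=5.4488
2: u=22.3069 w=-24.8042
3: u=-2.8359 w=7.8262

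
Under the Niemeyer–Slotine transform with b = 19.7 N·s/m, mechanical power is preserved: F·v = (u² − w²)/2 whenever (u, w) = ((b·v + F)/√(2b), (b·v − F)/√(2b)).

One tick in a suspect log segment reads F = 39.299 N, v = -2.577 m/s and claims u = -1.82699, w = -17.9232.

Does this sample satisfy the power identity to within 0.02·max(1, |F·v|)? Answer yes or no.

F·v = 39.299×(-2.577) = -101.2735 W.
(u² − w²)/2 = (3.3379 − 321.2411)/2 = -158.9516 W.
|Δ| = 57.6781;  2% of max(1, |F·v|) = 2.0255.

no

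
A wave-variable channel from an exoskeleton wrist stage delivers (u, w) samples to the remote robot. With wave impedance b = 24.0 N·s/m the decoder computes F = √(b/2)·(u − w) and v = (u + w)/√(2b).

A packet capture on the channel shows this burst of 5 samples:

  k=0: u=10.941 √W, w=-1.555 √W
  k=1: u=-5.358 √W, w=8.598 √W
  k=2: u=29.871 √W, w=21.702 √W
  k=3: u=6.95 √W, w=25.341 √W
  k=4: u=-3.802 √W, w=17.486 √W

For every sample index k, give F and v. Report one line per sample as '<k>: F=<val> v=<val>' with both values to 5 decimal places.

0: F=43.28741 v=1.35475
1: F=-48.34500 v=0.46765
2: F=28.29825 v=7.44392
3: F=-63.70829 v=4.66080
4: F=-73.74380 v=1.97512

k=0: u−w=12.49600, u+w=9.38600; √(b/2)=3.46410, √(2b)=6.92820; F=3.46410×12.496=43.28741, v=9.38600/6.92820=1.35475
k=1: u−w=-13.95600, u+w=3.24000; √(b/2)=3.46410, √(2b)=6.92820; F=3.46410×(-13.956)=-48.34500, v=3.24000/6.92820=0.46765
k=2: u−w=8.16900, u+w=51.57300; √(b/2)=3.46410, √(2b)=6.92820; F=3.46410×8.169=28.29825, v=51.57300/6.92820=7.44392
k=3: u−w=-18.39100, u+w=32.29100; √(b/2)=3.46410, √(2b)=6.92820; F=3.46410×(-18.391)=-63.70829, v=32.29100/6.92820=4.66080
k=4: u−w=-21.28800, u+w=13.68400; √(b/2)=3.46410, √(2b)=6.92820; F=3.46410×(-21.288)=-73.74380, v=13.68400/6.92820=1.97512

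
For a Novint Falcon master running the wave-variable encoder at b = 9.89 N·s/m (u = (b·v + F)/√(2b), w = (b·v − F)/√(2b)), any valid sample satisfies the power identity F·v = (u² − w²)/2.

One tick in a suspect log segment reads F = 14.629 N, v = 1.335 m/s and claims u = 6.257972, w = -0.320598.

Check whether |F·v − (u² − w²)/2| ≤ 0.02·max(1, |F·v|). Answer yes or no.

yes

F·v = 14.629×1.335 = 19.529715 W.
(u² − w²)/2 = (39.162214 − 0.102783)/2 = 19.529715 W.
|Δ| = 0.000000;  2% of max(1, |F·v|) = 0.390594.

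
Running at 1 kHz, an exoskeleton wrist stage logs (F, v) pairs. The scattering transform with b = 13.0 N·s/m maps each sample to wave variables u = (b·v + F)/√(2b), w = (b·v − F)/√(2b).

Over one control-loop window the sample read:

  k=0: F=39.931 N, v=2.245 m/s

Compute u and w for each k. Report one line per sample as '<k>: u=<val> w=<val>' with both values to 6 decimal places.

0: u=13.554763 w=-2.107464

k=0: b·v=13.0×2.245=29.185000; √(2b)=5.099020; u=(29.185000+39.931)/5.099020=13.554763, w=(29.185000−39.931)/5.099020=-2.107464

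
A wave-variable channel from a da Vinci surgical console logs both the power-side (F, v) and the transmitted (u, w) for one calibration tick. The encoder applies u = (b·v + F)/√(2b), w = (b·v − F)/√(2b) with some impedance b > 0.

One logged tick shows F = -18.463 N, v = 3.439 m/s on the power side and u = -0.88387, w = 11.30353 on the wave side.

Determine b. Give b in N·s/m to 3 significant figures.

b = 4.59 N·s/m

u + w = 10.4197;  u + w = √(2b)·v, so √(2b) = 10.4197/3.439 = 3.0299.
b = (√(2b))²/2 = 9.1800/2 = 4.5900.
(Check via u − w = 2F/√(2b): u − w = -12.1874, 2F/√(2b) = -12.1874.)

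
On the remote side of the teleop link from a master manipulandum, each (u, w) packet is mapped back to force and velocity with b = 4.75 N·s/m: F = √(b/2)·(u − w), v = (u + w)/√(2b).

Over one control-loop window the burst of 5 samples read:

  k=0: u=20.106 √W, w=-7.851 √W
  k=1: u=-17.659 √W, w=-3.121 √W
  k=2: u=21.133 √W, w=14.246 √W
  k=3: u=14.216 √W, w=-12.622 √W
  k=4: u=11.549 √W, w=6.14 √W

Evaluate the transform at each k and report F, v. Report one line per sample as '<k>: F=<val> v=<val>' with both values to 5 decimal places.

0: F=43.08463 v=3.97605
1: F=-22.40456 v=-6.74192
2: F=10.61358 v=11.47846
3: F=41.36014 v=0.51716
4: F=8.33583 v=5.73907

k=0: u−w=27.95700, u+w=12.25500; √(b/2)=1.54110, √(2b)=3.08221; F=1.54110×27.957=43.08463, v=12.25500/3.08221=3.97605
k=1: u−w=-14.53800, u+w=-20.78000; √(b/2)=1.54110, √(2b)=3.08221; F=1.54110×(-14.538)=-22.40456, v=-20.78000/3.08221=-6.74192
k=2: u−w=6.88700, u+w=35.37900; √(b/2)=1.54110, √(2b)=3.08221; F=1.54110×6.887=10.61358, v=35.37900/3.08221=11.47846
k=3: u−w=26.83800, u+w=1.59400; √(b/2)=1.54110, √(2b)=3.08221; F=1.54110×26.838=41.36014, v=1.59400/3.08221=0.51716
k=4: u−w=5.40900, u+w=17.68900; √(b/2)=1.54110, √(2b)=3.08221; F=1.54110×5.409=8.33583, v=17.68900/3.08221=5.73907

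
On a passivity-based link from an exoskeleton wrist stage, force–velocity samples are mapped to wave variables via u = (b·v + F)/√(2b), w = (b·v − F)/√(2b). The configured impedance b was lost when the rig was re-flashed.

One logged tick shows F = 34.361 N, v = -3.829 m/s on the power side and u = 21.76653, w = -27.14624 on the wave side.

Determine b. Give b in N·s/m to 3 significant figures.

u + w = -5.37971;  u + w = √(2b)·v, so √(2b) = -5.37971/(-3.829) = 1.40499.
b = (√(2b))²/2 = 1.97400/2 = 0.98700.
(Check via u − w = 2F/√(2b): u − w = 48.91277, 2F/√(2b) = 48.91277.)

b = 0.987 N·s/m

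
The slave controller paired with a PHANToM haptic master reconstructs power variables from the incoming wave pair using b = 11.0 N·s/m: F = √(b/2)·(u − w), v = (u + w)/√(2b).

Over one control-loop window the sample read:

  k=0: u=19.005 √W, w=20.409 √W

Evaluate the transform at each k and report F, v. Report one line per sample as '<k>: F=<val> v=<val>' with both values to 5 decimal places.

k=0: u−w=-1.40400, u+w=39.41400; √(b/2)=2.34521, √(2b)=4.69042; F=2.34521×(-1.404)=-3.29267, v=39.41400/4.69042=8.40309

0: F=-3.29267 v=8.40309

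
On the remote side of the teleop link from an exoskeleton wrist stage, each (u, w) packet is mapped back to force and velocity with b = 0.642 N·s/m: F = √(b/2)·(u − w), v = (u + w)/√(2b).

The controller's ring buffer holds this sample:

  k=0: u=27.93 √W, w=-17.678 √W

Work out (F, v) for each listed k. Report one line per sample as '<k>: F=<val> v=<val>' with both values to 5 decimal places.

0: F=25.84006 v=9.04745

k=0: u−w=45.60800, u+w=10.25200; √(b/2)=0.56657, √(2b)=1.13314; F=0.56657×45.608=25.84006, v=10.25200/1.13314=9.04745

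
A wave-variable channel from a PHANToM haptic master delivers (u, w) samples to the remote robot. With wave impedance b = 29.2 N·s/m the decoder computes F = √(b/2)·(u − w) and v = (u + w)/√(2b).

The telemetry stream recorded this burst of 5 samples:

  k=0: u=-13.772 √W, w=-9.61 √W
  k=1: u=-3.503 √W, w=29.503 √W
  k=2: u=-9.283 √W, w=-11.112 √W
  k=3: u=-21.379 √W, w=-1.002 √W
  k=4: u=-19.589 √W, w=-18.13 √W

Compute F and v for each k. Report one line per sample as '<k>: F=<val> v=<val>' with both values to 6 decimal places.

0: F=-15.902980 v=-3.059675
1: F=-126.115749 v=3.402255
2: F=6.988599 v=-2.668808
3: F=-77.860408 v=-2.928688
4: F=-5.574831 v=-4.935757

k=0: u−w=-4.162000, u+w=-23.382000; √(b/2)=3.820995, √(2b)=7.641989; F=3.820995×(-4.162)=-15.902980, v=-23.382000/7.641989=-3.059675
k=1: u−w=-33.006000, u+w=26.000000; √(b/2)=3.820995, √(2b)=7.641989; F=3.820995×(-33.006)=-126.115749, v=26.000000/7.641989=3.402255
k=2: u−w=1.829000, u+w=-20.395000; √(b/2)=3.820995, √(2b)=7.641989; F=3.820995×1.829=6.988599, v=-20.395000/7.641989=-2.668808
k=3: u−w=-20.377000, u+w=-22.381000; √(b/2)=3.820995, √(2b)=7.641989; F=3.820995×(-20.377)=-77.860408, v=-22.381000/7.641989=-2.928688
k=4: u−w=-1.459000, u+w=-37.719000; √(b/2)=3.820995, √(2b)=7.641989; F=3.820995×(-1.459)=-5.574831, v=-37.719000/7.641989=-4.935757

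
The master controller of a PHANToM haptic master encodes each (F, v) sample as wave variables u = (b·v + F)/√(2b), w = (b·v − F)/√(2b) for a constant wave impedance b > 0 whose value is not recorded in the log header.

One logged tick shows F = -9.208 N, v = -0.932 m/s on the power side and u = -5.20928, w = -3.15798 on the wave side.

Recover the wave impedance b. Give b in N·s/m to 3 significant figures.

u + w = -8.36726;  u + w = √(2b)·v, so √(2b) = -8.36726/(-0.932) = 8.97775.
b = (√(2b))²/2 = 80.59994/2 = 40.29997.
(Check via u − w = 2F/√(2b): u − w = -2.05130, 2F/√(2b) = -2.05129.)

b = 40.3 N·s/m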